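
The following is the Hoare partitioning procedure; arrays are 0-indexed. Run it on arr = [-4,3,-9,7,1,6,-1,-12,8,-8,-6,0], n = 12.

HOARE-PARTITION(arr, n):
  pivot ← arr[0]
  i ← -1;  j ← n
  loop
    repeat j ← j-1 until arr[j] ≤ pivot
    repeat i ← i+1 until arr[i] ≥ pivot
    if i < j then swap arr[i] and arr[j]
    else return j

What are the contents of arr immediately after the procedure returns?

pivot = arr[0] = -4; i = -1, j = 12
j→10 (arr[10]=-6≤-4), i→0 (arr[0]=-4≥-4); i<j, swap → [-6,3,-9,7,1,6,-1,-12,8,-8,-4,0]
j→9 (arr[9]=-8≤-4), i→1 (arr[1]=3≥-4); i<j, swap → [-6,-8,-9,7,1,6,-1,-12,8,3,-4,0]
j→7 (arr[7]=-12≤-4), i→3 (arr[3]=7≥-4); i<j, swap → [-6,-8,-9,-12,1,6,-1,7,8,3,-4,0]
j→3, i→4; i≥j, return j=3. arr = [-6,-8,-9,-12,1,6,-1,7,8,3,-4,0]

[-6,-8,-9,-12,1,6,-1,7,8,3,-4,0]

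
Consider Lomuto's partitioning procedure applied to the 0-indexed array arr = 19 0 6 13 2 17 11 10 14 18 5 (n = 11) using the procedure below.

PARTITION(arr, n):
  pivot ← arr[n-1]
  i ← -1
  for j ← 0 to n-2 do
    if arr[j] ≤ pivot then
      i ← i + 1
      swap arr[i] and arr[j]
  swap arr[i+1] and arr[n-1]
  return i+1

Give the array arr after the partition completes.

pivot=5, i=-1
j=0: 19>5, skip
j=1: 0≤5, i=0, swap(0,1) ⇒ 0 19 6 13 2 17 11 10 14 18 5
j=2: 6>5, skip
j=3: 13>5, skip
j=4: 2≤5, i=1, swap(1,4) ⇒ 0 2 6 13 19 17 11 10 14 18 5
j=5: 17>5, skip
j=6: 11>5, skip
j=7: 10>5, skip
j=8: 14>5, skip
j=9: 18>5, skip
swap(2,10) ⇒ 0 2 5 13 19 17 11 10 14 18 6; return 2

0 2 5 13 19 17 11 10 14 18 6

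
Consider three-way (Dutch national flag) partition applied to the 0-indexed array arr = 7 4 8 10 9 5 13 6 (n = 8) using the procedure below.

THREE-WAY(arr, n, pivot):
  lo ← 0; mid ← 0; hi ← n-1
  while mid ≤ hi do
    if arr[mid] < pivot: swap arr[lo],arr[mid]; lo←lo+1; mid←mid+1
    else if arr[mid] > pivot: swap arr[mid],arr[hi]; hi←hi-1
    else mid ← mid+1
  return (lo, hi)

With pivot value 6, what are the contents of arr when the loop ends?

4 5 6 9 10 13 8 7

pivot = 6; lo=0, mid=0, hi=7
arr[mid]=7>6: swap arr[0],arr[7]; hi=6 → 6 4 8 10 9 5 13 7
arr[mid]=6=6: mid=1
arr[mid]=4<6: swap arr[0],arr[1]; lo=1,mid=2 → 4 6 8 10 9 5 13 7
arr[mid]=8>6: swap arr[2],arr[6]; hi=5 → 4 6 13 10 9 5 8 7
arr[mid]=13>6: swap arr[2],arr[5]; hi=4 → 4 6 5 10 9 13 8 7
arr[mid]=5<6: swap arr[1],arr[2]; lo=2,mid=3 → 4 5 6 10 9 13 8 7
arr[mid]=10>6: swap arr[3],arr[4]; hi=3 → 4 5 6 9 10 13 8 7
arr[mid]=9>6: swap arr[3],arr[3]; hi=2 → 4 5 6 9 10 13 8 7
end: lo=2, hi=2; arr = 4 5 6 9 10 13 8 7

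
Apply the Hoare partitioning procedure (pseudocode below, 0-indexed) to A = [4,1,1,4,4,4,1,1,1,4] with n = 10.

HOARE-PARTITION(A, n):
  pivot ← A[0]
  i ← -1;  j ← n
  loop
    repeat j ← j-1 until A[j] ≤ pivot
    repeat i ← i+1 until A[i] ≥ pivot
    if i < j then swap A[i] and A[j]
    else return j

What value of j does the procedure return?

5

pivot=4
j stops at 9 (4), i stops at 0 (4); swap ⇒ [4,1,1,4,4,4,1,1,1,4]
j stops at 8 (1), i stops at 3 (4); swap ⇒ [4,1,1,1,4,4,1,1,4,4]
j stops at 7 (1), i stops at 4 (4); swap ⇒ [4,1,1,1,1,4,1,4,4,4]
j stops at 6 (1), i stops at 5 (4); swap ⇒ [4,1,1,1,1,1,4,4,4,4]
j stops at 5, i stops at 6; i≥j ⇒ return 5. A=[4,1,1,1,1,1,4,4,4,4]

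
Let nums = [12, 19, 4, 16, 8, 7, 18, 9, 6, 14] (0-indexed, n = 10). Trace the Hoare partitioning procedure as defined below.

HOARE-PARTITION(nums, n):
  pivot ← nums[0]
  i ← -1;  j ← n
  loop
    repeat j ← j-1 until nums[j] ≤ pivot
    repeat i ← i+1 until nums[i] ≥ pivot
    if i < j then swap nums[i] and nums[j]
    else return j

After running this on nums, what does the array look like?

[6, 9, 4, 7, 8, 16, 18, 19, 12, 14]

pivot=12
j stops at 8 (6), i stops at 0 (12); swap ⇒ [6, 19, 4, 16, 8, 7, 18, 9, 12, 14]
j stops at 7 (9), i stops at 1 (19); swap ⇒ [6, 9, 4, 16, 8, 7, 18, 19, 12, 14]
j stops at 5 (7), i stops at 3 (16); swap ⇒ [6, 9, 4, 7, 8, 16, 18, 19, 12, 14]
j stops at 4, i stops at 5; i≥j ⇒ return 4. nums=[6, 9, 4, 7, 8, 16, 18, 19, 12, 14]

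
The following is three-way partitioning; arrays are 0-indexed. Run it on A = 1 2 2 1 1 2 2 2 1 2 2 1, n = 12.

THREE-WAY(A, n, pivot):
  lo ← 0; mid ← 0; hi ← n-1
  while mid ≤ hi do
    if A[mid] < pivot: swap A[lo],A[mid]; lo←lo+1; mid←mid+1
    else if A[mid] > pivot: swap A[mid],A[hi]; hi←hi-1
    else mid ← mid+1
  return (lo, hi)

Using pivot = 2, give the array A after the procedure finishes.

1 1 1 1 1 2 2 2 2 2 2 2

lo=0 mid=0 hi=11
1<2: swap(0,0), lo=1 mid=1 ⇒ 1 2 2 1 1 2 2 2 1 2 2 1
2=2: mid=2
2=2: mid=3
1<2: swap(1,3), lo=2 mid=4 ⇒ 1 1 2 2 1 2 2 2 1 2 2 1
1<2: swap(2,4), lo=3 mid=5 ⇒ 1 1 1 2 2 2 2 2 1 2 2 1
2=2: mid=6
2=2: mid=7
2=2: mid=8
1<2: swap(3,8), lo=4 mid=9 ⇒ 1 1 1 1 2 2 2 2 2 2 2 1
2=2: mid=10
2=2: mid=11
1<2: swap(4,11), lo=5 mid=12 ⇒ 1 1 1 1 1 2 2 2 2 2 2 2
done. lo=5 hi=11; A=1 1 1 1 1 2 2 2 2 2 2 2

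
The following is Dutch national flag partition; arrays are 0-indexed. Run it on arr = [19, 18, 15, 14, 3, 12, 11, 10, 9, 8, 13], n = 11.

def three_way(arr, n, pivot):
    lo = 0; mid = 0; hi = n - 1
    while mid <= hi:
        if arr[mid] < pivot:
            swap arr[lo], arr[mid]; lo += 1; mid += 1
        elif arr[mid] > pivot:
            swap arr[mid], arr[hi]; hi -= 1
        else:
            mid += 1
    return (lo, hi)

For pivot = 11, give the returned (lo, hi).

(4, 4)

lo=0 mid=0 hi=10
19>11: swap(0,10), hi=9 ⇒ [13, 18, 15, 14, 3, 12, 11, 10, 9, 8, 19]
13>11: swap(0,9), hi=8 ⇒ [8, 18, 15, 14, 3, 12, 11, 10, 9, 13, 19]
8<11: swap(0,0), lo=1 mid=1 ⇒ [8, 18, 15, 14, 3, 12, 11, 10, 9, 13, 19]
18>11: swap(1,8), hi=7 ⇒ [8, 9, 15, 14, 3, 12, 11, 10, 18, 13, 19]
9<11: swap(1,1), lo=2 mid=2 ⇒ [8, 9, 15, 14, 3, 12, 11, 10, 18, 13, 19]
15>11: swap(2,7), hi=6 ⇒ [8, 9, 10, 14, 3, 12, 11, 15, 18, 13, 19]
10<11: swap(2,2), lo=3 mid=3 ⇒ [8, 9, 10, 14, 3, 12, 11, 15, 18, 13, 19]
14>11: swap(3,6), hi=5 ⇒ [8, 9, 10, 11, 3, 12, 14, 15, 18, 13, 19]
11=11: mid=4
3<11: swap(3,4), lo=4 mid=5 ⇒ [8, 9, 10, 3, 11, 12, 14, 15, 18, 13, 19]
12>11: swap(5,5), hi=4 ⇒ [8, 9, 10, 3, 11, 12, 14, 15, 18, 13, 19]
done. lo=4 hi=4; arr=[8, 9, 10, 3, 11, 12, 14, 15, 18, 13, 19]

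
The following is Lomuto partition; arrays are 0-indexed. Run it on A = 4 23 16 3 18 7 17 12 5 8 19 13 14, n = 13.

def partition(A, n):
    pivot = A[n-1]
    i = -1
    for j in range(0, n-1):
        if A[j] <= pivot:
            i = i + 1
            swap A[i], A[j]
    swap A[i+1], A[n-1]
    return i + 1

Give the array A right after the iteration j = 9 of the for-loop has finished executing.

4 3 7 12 5 8 17 23 18 16 19 13 14

pivot=14, i=-1
j=0: 4≤14, i=0, swap(0,0) ⇒ 4 23 16 3 18 7 17 12 5 8 19 13 14
j=1: 23>14, skip
j=2: 16>14, skip
j=3: 3≤14, i=1, swap(1,3) ⇒ 4 3 16 23 18 7 17 12 5 8 19 13 14
j=4: 18>14, skip
j=5: 7≤14, i=2, swap(2,5) ⇒ 4 3 7 23 18 16 17 12 5 8 19 13 14
j=6: 17>14, skip
j=7: 12≤14, i=3, swap(3,7) ⇒ 4 3 7 12 18 16 17 23 5 8 19 13 14
j=8: 5≤14, i=4, swap(4,8) ⇒ 4 3 7 12 5 16 17 23 18 8 19 13 14
j=9: 8≤14, i=5, swap(5,9) ⇒ 4 3 7 12 5 8 17 23 18 16 19 13 14
(after j=9) A = 4 3 7 12 5 8 17 23 18 16 19 13 14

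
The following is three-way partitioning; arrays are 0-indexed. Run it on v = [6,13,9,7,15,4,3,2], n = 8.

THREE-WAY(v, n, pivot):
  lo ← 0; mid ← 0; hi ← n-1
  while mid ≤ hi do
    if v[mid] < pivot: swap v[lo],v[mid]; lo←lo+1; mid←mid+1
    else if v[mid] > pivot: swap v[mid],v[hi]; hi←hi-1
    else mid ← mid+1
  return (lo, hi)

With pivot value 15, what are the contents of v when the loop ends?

pivot = 15; lo=0, mid=0, hi=7
v[mid]=6<15: swap v[0],v[0]; lo=1,mid=1 → [6,13,9,7,15,4,3,2]
v[mid]=13<15: swap v[1],v[1]; lo=2,mid=2 → [6,13,9,7,15,4,3,2]
v[mid]=9<15: swap v[2],v[2]; lo=3,mid=3 → [6,13,9,7,15,4,3,2]
v[mid]=7<15: swap v[3],v[3]; lo=4,mid=4 → [6,13,9,7,15,4,3,2]
v[mid]=15=15: mid=5
v[mid]=4<15: swap v[4],v[5]; lo=5,mid=6 → [6,13,9,7,4,15,3,2]
v[mid]=3<15: swap v[5],v[6]; lo=6,mid=7 → [6,13,9,7,4,3,15,2]
v[mid]=2<15: swap v[6],v[7]; lo=7,mid=8 → [6,13,9,7,4,3,2,15]
end: lo=7, hi=7; v = [6,13,9,7,4,3,2,15]

[6,13,9,7,4,3,2,15]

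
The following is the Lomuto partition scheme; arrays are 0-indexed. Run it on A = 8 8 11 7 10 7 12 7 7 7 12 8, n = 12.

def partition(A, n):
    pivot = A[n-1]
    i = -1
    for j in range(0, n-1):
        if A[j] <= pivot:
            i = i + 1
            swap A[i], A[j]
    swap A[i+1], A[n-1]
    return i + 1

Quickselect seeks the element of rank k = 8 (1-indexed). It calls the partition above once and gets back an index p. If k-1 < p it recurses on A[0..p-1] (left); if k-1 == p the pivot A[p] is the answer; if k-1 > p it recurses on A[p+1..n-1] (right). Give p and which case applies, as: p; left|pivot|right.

7; pivot

pivot = A[11] = 8; i = -1
j=0: A[0]=8 ≤ 8 → i=0, swap A[0],A[0] (no change) → 8 8 11 7 10 7 12 7 7 7 12 8
j=1: A[1]=8 ≤ 8 → i=1, swap A[1],A[1] (no change) → 8 8 11 7 10 7 12 7 7 7 12 8
j=2: A[2]=11 > 8 → no swap
j=3: A[3]=7 ≤ 8 → i=2, swap A[2],A[3] → 8 8 7 11 10 7 12 7 7 7 12 8
j=4: A[4]=10 > 8 → no swap
j=5: A[5]=7 ≤ 8 → i=3, swap A[3],A[5] → 8 8 7 7 10 11 12 7 7 7 12 8
j=6: A[6]=12 > 8 → no swap
j=7: A[7]=7 ≤ 8 → i=4, swap A[4],A[7] → 8 8 7 7 7 11 12 10 7 7 12 8
j=8: A[8]=7 ≤ 8 → i=5, swap A[5],A[8] → 8 8 7 7 7 7 12 10 11 7 12 8
j=9: A[9]=7 ≤ 8 → i=6, swap A[6],A[9] → 8 8 7 7 7 7 7 10 11 12 12 8
j=10: A[10]=12 > 8 → no swap
final swap A[7],A[11] → 8 8 7 7 7 7 7 8 11 12 12 10; return 7
p = 7; k-1 = 7 == 7 ⇒ pivot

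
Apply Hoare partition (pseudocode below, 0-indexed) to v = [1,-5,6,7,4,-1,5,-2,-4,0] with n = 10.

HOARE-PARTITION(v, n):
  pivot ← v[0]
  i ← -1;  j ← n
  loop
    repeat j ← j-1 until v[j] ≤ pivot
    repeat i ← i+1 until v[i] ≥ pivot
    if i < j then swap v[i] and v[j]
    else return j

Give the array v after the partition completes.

pivot = v[0] = 1; i = -1, j = 10
j→9 (v[9]=0≤1), i→0 (v[0]=1≥1); i<j, swap → [0,-5,6,7,4,-1,5,-2,-4,1]
j→8 (v[8]=-4≤1), i→2 (v[2]=6≥1); i<j, swap → [0,-5,-4,7,4,-1,5,-2,6,1]
j→7 (v[7]=-2≤1), i→3 (v[3]=7≥1); i<j, swap → [0,-5,-4,-2,4,-1,5,7,6,1]
j→5 (v[5]=-1≤1), i→4 (v[4]=4≥1); i<j, swap → [0,-5,-4,-2,-1,4,5,7,6,1]
j→4, i→5; i≥j, return j=4. v = [0,-5,-4,-2,-1,4,5,7,6,1]

[0,-5,-4,-2,-1,4,5,7,6,1]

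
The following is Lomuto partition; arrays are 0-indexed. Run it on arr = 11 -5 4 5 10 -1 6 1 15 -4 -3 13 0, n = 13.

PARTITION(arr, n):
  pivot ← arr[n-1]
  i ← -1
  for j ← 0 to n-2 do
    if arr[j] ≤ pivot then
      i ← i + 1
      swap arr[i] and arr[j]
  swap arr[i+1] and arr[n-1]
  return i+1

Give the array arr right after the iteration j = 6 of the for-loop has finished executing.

pivot=0, i=-1
j=0: 11>0, skip
j=1: -5≤0, i=0, swap(0,1) ⇒ -5 11 4 5 10 -1 6 1 15 -4 -3 13 0
j=2: 4>0, skip
j=3: 5>0, skip
j=4: 10>0, skip
j=5: -1≤0, i=1, swap(1,5) ⇒ -5 -1 4 5 10 11 6 1 15 -4 -3 13 0
j=6: 6>0, skip
(after j=6) arr = -5 -1 4 5 10 11 6 1 15 -4 -3 13 0

-5 -1 4 5 10 11 6 1 15 -4 -3 13 0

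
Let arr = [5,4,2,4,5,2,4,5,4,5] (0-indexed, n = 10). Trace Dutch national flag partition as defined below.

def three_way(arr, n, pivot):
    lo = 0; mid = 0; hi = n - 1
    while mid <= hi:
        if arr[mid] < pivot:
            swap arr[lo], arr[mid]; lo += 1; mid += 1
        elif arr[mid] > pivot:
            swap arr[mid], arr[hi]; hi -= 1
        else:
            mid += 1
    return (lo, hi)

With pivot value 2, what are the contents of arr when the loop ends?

[2,2,4,5,4,4,5,4,5,5]

pivot = 2; lo=0, mid=0, hi=9
arr[mid]=5>2: swap arr[0],arr[9]; hi=8 → [5,4,2,4,5,2,4,5,4,5]
arr[mid]=5>2: swap arr[0],arr[8]; hi=7 → [4,4,2,4,5,2,4,5,5,5]
arr[mid]=4>2: swap arr[0],arr[7]; hi=6 → [5,4,2,4,5,2,4,4,5,5]
arr[mid]=5>2: swap arr[0],arr[6]; hi=5 → [4,4,2,4,5,2,5,4,5,5]
arr[mid]=4>2: swap arr[0],arr[5]; hi=4 → [2,4,2,4,5,4,5,4,5,5]
arr[mid]=2=2: mid=1
arr[mid]=4>2: swap arr[1],arr[4]; hi=3 → [2,5,2,4,4,4,5,4,5,5]
arr[mid]=5>2: swap arr[1],arr[3]; hi=2 → [2,4,2,5,4,4,5,4,5,5]
arr[mid]=4>2: swap arr[1],arr[2]; hi=1 → [2,2,4,5,4,4,5,4,5,5]
arr[mid]=2=2: mid=2
end: lo=0, hi=1; arr = [2,2,4,5,4,4,5,4,5,5]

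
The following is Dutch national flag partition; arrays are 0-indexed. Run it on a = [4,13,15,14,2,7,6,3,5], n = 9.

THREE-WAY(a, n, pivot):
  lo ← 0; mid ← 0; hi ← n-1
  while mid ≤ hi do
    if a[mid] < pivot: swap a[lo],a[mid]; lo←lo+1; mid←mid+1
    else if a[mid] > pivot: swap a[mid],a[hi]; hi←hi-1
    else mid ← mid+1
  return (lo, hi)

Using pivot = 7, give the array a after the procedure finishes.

[4,5,3,6,2,7,14,15,13]

pivot = 7; lo=0, mid=0, hi=8
a[mid]=4<7: swap a[0],a[0]; lo=1,mid=1 → [4,13,15,14,2,7,6,3,5]
a[mid]=13>7: swap a[1],a[8]; hi=7 → [4,5,15,14,2,7,6,3,13]
a[mid]=5<7: swap a[1],a[1]; lo=2,mid=2 → [4,5,15,14,2,7,6,3,13]
a[mid]=15>7: swap a[2],a[7]; hi=6 → [4,5,3,14,2,7,6,15,13]
a[mid]=3<7: swap a[2],a[2]; lo=3,mid=3 → [4,5,3,14,2,7,6,15,13]
a[mid]=14>7: swap a[3],a[6]; hi=5 → [4,5,3,6,2,7,14,15,13]
a[mid]=6<7: swap a[3],a[3]; lo=4,mid=4 → [4,5,3,6,2,7,14,15,13]
a[mid]=2<7: swap a[4],a[4]; lo=5,mid=5 → [4,5,3,6,2,7,14,15,13]
a[mid]=7=7: mid=6
end: lo=5, hi=5; a = [4,5,3,6,2,7,14,15,13]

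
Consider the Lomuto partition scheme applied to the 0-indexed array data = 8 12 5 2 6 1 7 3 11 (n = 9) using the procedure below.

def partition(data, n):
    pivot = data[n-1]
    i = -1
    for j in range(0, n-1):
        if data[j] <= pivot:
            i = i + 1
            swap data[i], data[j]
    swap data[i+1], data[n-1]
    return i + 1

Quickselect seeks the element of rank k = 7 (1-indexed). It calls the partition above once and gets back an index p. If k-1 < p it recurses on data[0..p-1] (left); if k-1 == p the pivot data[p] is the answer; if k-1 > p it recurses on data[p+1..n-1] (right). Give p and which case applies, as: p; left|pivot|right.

7; left

pivot=11, i=-1
j=0: 8≤11, i=0, swap(0,0) ⇒ 8 12 5 2 6 1 7 3 11
j=1: 12>11, skip
j=2: 5≤11, i=1, swap(1,2) ⇒ 8 5 12 2 6 1 7 3 11
j=3: 2≤11, i=2, swap(2,3) ⇒ 8 5 2 12 6 1 7 3 11
j=4: 6≤11, i=3, swap(3,4) ⇒ 8 5 2 6 12 1 7 3 11
j=5: 1≤11, i=4, swap(4,5) ⇒ 8 5 2 6 1 12 7 3 11
j=6: 7≤11, i=5, swap(5,6) ⇒ 8 5 2 6 1 7 12 3 11
j=7: 3≤11, i=6, swap(6,7) ⇒ 8 5 2 6 1 7 3 12 11
swap(7,8) ⇒ 8 5 2 6 1 7 3 11 12; return 7
p = 7; k-1 = 6 < 7 ⇒ left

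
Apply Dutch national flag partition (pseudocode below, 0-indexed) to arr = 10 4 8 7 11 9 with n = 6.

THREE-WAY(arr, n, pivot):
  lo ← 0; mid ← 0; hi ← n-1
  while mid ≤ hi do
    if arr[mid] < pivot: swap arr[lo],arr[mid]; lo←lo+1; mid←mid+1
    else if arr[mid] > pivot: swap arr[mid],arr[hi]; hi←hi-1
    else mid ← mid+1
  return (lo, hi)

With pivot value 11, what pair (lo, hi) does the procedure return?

(5, 5)

lo=0 mid=0 hi=5
10<11: swap(0,0), lo=1 mid=1 ⇒ 10 4 8 7 11 9
4<11: swap(1,1), lo=2 mid=2 ⇒ 10 4 8 7 11 9
8<11: swap(2,2), lo=3 mid=3 ⇒ 10 4 8 7 11 9
7<11: swap(3,3), lo=4 mid=4 ⇒ 10 4 8 7 11 9
11=11: mid=5
9<11: swap(4,5), lo=5 mid=6 ⇒ 10 4 8 7 9 11
done. lo=5 hi=5; arr=10 4 8 7 9 11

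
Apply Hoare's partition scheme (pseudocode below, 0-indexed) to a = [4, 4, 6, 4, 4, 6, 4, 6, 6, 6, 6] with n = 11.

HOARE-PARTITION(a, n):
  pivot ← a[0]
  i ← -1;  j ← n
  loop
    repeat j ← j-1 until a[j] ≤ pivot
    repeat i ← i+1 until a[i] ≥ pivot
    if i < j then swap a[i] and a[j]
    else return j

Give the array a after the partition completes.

[4, 4, 4, 6, 4, 6, 4, 6, 6, 6, 6]

pivot = a[0] = 4; i = -1, j = 11
j→6 (a[6]=4≤4), i→0 (a[0]=4≥4); i<j, swap → [4, 4, 6, 4, 4, 6, 4, 6, 6, 6, 6]
j→4 (a[4]=4≤4), i→1 (a[1]=4≥4); i<j, swap → [4, 4, 6, 4, 4, 6, 4, 6, 6, 6, 6]
j→3 (a[3]=4≤4), i→2 (a[2]=6≥4); i<j, swap → [4, 4, 4, 6, 4, 6, 4, 6, 6, 6, 6]
j→2, i→3; i≥j, return j=2. a = [4, 4, 4, 6, 4, 6, 4, 6, 6, 6, 6]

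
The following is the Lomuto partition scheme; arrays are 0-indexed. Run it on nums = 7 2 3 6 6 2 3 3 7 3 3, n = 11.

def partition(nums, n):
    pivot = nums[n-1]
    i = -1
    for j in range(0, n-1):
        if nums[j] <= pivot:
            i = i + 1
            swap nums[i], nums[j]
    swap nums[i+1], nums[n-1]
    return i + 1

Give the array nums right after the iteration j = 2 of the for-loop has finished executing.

pivot = nums[10] = 3; i = -1
j=0: nums[0]=7 > 3 → no swap
j=1: nums[1]=2 ≤ 3 → i=0, swap nums[0],nums[1] → 2 7 3 6 6 2 3 3 7 3 3
j=2: nums[2]=3 ≤ 3 → i=1, swap nums[1],nums[2] → 2 3 7 6 6 2 3 3 7 3 3
(after j=2) nums = 2 3 7 6 6 2 3 3 7 3 3

2 3 7 6 6 2 3 3 7 3 3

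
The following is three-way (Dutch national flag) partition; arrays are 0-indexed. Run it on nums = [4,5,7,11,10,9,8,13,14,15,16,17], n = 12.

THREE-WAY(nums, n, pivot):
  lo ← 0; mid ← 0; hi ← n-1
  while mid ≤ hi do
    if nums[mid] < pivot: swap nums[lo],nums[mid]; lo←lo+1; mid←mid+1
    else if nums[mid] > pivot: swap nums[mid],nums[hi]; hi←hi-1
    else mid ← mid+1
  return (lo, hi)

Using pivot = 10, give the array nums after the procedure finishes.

lo=0 mid=0 hi=11
4<10: swap(0,0), lo=1 mid=1 ⇒ [4,5,7,11,10,9,8,13,14,15,16,17]
5<10: swap(1,1), lo=2 mid=2 ⇒ [4,5,7,11,10,9,8,13,14,15,16,17]
7<10: swap(2,2), lo=3 mid=3 ⇒ [4,5,7,11,10,9,8,13,14,15,16,17]
11>10: swap(3,11), hi=10 ⇒ [4,5,7,17,10,9,8,13,14,15,16,11]
17>10: swap(3,10), hi=9 ⇒ [4,5,7,16,10,9,8,13,14,15,17,11]
16>10: swap(3,9), hi=8 ⇒ [4,5,7,15,10,9,8,13,14,16,17,11]
15>10: swap(3,8), hi=7 ⇒ [4,5,7,14,10,9,8,13,15,16,17,11]
14>10: swap(3,7), hi=6 ⇒ [4,5,7,13,10,9,8,14,15,16,17,11]
13>10: swap(3,6), hi=5 ⇒ [4,5,7,8,10,9,13,14,15,16,17,11]
8<10: swap(3,3), lo=4 mid=4 ⇒ [4,5,7,8,10,9,13,14,15,16,17,11]
10=10: mid=5
9<10: swap(4,5), lo=5 mid=6 ⇒ [4,5,7,8,9,10,13,14,15,16,17,11]
done. lo=5 hi=5; nums=[4,5,7,8,9,10,13,14,15,16,17,11]

[4,5,7,8,9,10,13,14,15,16,17,11]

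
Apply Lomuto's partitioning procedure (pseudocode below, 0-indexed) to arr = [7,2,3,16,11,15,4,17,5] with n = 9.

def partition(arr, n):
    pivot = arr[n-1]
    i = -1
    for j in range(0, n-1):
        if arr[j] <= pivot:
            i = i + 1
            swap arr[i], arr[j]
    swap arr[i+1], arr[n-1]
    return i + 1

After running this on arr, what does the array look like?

pivot = arr[8] = 5; i = -1
j=0: arr[0]=7 > 5 → no swap
j=1: arr[1]=2 ≤ 5 → i=0, swap arr[0],arr[1] → [2,7,3,16,11,15,4,17,5]
j=2: arr[2]=3 ≤ 5 → i=1, swap arr[1],arr[2] → [2,3,7,16,11,15,4,17,5]
j=3: arr[3]=16 > 5 → no swap
j=4: arr[4]=11 > 5 → no swap
j=5: arr[5]=15 > 5 → no swap
j=6: arr[6]=4 ≤ 5 → i=2, swap arr[2],arr[6] → [2,3,4,16,11,15,7,17,5]
j=7: arr[7]=17 > 5 → no swap
final swap arr[3],arr[8] → [2,3,4,5,11,15,7,17,16]; return 3

[2,3,4,5,11,15,7,17,16]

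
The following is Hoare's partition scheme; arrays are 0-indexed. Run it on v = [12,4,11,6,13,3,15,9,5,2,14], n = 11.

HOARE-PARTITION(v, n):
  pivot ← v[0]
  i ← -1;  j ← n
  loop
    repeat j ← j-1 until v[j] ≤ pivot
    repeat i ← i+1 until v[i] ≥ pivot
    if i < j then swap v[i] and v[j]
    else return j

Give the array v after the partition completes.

pivot = v[0] = 12; i = -1, j = 11
j→9 (v[9]=2≤12), i→0 (v[0]=12≥12); i<j, swap → [2,4,11,6,13,3,15,9,5,12,14]
j→8 (v[8]=5≤12), i→4 (v[4]=13≥12); i<j, swap → [2,4,11,6,5,3,15,9,13,12,14]
j→7 (v[7]=9≤12), i→6 (v[6]=15≥12); i<j, swap → [2,4,11,6,5,3,9,15,13,12,14]
j→6, i→7; i≥j, return j=6. v = [2,4,11,6,5,3,9,15,13,12,14]

[2,4,11,6,5,3,9,15,13,12,14]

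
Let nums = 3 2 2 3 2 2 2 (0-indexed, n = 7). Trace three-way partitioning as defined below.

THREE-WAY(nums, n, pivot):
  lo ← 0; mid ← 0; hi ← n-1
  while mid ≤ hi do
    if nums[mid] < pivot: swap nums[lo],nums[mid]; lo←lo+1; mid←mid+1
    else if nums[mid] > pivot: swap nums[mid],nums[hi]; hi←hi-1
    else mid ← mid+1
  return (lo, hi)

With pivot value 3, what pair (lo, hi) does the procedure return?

(5, 6)

pivot = 3; lo=0, mid=0, hi=6
nums[mid]=3=3: mid=1
nums[mid]=2<3: swap nums[0],nums[1]; lo=1,mid=2 → 2 3 2 3 2 2 2
nums[mid]=2<3: swap nums[1],nums[2]; lo=2,mid=3 → 2 2 3 3 2 2 2
nums[mid]=3=3: mid=4
nums[mid]=2<3: swap nums[2],nums[4]; lo=3,mid=5 → 2 2 2 3 3 2 2
nums[mid]=2<3: swap nums[3],nums[5]; lo=4,mid=6 → 2 2 2 2 3 3 2
nums[mid]=2<3: swap nums[4],nums[6]; lo=5,mid=7 → 2 2 2 2 2 3 3
end: lo=5, hi=6; nums = 2 2 2 2 2 3 3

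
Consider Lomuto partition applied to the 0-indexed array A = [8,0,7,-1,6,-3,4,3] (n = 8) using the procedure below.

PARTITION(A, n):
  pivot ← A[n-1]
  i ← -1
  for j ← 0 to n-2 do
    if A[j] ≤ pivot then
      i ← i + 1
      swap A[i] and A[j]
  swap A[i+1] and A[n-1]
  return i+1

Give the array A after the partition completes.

pivot=3, i=-1
j=0: 8>3, skip
j=1: 0≤3, i=0, swap(0,1) ⇒ [0,8,7,-1,6,-3,4,3]
j=2: 7>3, skip
j=3: -1≤3, i=1, swap(1,3) ⇒ [0,-1,7,8,6,-3,4,3]
j=4: 6>3, skip
j=5: -3≤3, i=2, swap(2,5) ⇒ [0,-1,-3,8,6,7,4,3]
j=6: 4>3, skip
swap(3,7) ⇒ [0,-1,-3,3,6,7,4,8]; return 3

[0,-1,-3,3,6,7,4,8]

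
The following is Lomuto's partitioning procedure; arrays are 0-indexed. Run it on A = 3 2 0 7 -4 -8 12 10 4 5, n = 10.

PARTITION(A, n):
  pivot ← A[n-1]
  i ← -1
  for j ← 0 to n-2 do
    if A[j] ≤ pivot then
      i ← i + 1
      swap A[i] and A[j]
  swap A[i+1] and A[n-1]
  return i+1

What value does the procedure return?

6

pivot = A[9] = 5; i = -1
j=0: A[0]=3 ≤ 5 → i=0, swap A[0],A[0] (no change) → 3 2 0 7 -4 -8 12 10 4 5
j=1: A[1]=2 ≤ 5 → i=1, swap A[1],A[1] (no change) → 3 2 0 7 -4 -8 12 10 4 5
j=2: A[2]=0 ≤ 5 → i=2, swap A[2],A[2] (no change) → 3 2 0 7 -4 -8 12 10 4 5
j=3: A[3]=7 > 5 → no swap
j=4: A[4]=-4 ≤ 5 → i=3, swap A[3],A[4] → 3 2 0 -4 7 -8 12 10 4 5
j=5: A[5]=-8 ≤ 5 → i=4, swap A[4],A[5] → 3 2 0 -4 -8 7 12 10 4 5
j=6: A[6]=12 > 5 → no swap
j=7: A[7]=10 > 5 → no swap
j=8: A[8]=4 ≤ 5 → i=5, swap A[5],A[8] → 3 2 0 -4 -8 4 12 10 7 5
final swap A[6],A[9] → 3 2 0 -4 -8 4 5 10 7 12; return 6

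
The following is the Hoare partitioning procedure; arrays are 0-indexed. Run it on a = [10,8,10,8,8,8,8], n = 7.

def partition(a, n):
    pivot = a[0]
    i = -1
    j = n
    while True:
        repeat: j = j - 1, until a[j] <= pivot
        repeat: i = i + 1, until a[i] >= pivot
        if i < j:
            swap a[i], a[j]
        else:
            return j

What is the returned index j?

pivot = a[0] = 10; i = -1, j = 7
j→6 (a[6]=8≤10), i→0 (a[0]=10≥10); i<j, swap → [8,8,10,8,8,8,10]
j→5 (a[5]=8≤10), i→2 (a[2]=10≥10); i<j, swap → [8,8,8,8,8,10,10]
j→4, i→5; i≥j, return j=4. a = [8,8,8,8,8,10,10]

4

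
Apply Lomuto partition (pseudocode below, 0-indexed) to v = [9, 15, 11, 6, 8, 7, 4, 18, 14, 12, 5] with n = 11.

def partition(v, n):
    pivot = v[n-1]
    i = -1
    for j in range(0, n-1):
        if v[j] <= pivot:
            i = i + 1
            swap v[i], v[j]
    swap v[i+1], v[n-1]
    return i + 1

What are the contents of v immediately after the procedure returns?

pivot = v[10] = 5; i = -1
j=0: v[0]=9 > 5 → no swap
j=1: v[1]=15 > 5 → no swap
j=2: v[2]=11 > 5 → no swap
j=3: v[3]=6 > 5 → no swap
j=4: v[4]=8 > 5 → no swap
j=5: v[5]=7 > 5 → no swap
j=6: v[6]=4 ≤ 5 → i=0, swap v[0],v[6] → [4, 15, 11, 6, 8, 7, 9, 18, 14, 12, 5]
j=7: v[7]=18 > 5 → no swap
j=8: v[8]=14 > 5 → no swap
j=9: v[9]=12 > 5 → no swap
final swap v[1],v[10] → [4, 5, 11, 6, 8, 7, 9, 18, 14, 12, 15]; return 1

[4, 5, 11, 6, 8, 7, 9, 18, 14, 12, 15]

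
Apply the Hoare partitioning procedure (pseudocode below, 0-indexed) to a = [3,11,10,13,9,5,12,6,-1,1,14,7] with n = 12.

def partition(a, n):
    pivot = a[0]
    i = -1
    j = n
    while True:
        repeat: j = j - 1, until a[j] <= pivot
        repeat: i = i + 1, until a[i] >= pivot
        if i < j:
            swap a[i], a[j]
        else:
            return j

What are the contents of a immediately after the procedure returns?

[1,-1,10,13,9,5,12,6,11,3,14,7]

pivot=3
j stops at 9 (1), i stops at 0 (3); swap ⇒ [1,11,10,13,9,5,12,6,-1,3,14,7]
j stops at 8 (-1), i stops at 1 (11); swap ⇒ [1,-1,10,13,9,5,12,6,11,3,14,7]
j stops at 1, i stops at 2; i≥j ⇒ return 1. a=[1,-1,10,13,9,5,12,6,11,3,14,7]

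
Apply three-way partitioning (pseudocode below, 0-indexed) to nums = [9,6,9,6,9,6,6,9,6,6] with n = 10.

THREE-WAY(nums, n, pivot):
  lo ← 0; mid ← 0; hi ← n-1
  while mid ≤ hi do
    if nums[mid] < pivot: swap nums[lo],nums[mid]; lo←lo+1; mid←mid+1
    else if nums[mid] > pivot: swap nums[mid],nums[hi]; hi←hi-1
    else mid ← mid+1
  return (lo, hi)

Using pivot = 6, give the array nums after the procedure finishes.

[6,6,6,6,6,6,9,9,9,9]

lo=0 mid=0 hi=9
9>6: swap(0,9), hi=8 ⇒ [6,6,9,6,9,6,6,9,6,9]
6=6: mid=1
6=6: mid=2
9>6: swap(2,8), hi=7 ⇒ [6,6,6,6,9,6,6,9,9,9]
6=6: mid=3
6=6: mid=4
9>6: swap(4,7), hi=6 ⇒ [6,6,6,6,9,6,6,9,9,9]
9>6: swap(4,6), hi=5 ⇒ [6,6,6,6,6,6,9,9,9,9]
6=6: mid=5
6=6: mid=6
done. lo=0 hi=5; nums=[6,6,6,6,6,6,9,9,9,9]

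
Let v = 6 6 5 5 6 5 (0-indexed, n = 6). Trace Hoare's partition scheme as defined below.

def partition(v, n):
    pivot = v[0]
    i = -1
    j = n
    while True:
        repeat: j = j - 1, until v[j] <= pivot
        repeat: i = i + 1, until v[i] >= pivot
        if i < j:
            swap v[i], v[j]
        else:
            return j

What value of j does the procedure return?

pivot=6
j stops at 5 (5), i stops at 0 (6); swap ⇒ 5 6 5 5 6 6
j stops at 4 (6), i stops at 1 (6); swap ⇒ 5 6 5 5 6 6
j stops at 3, i stops at 4; i≥j ⇒ return 3. v=5 6 5 5 6 6

3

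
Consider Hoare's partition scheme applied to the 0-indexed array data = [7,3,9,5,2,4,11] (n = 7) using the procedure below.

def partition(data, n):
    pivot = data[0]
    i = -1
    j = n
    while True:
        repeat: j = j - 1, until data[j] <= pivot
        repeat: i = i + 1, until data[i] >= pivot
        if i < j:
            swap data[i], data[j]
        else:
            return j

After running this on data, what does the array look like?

pivot = data[0] = 7; i = -1, j = 7
j→5 (data[5]=4≤7), i→0 (data[0]=7≥7); i<j, swap → [4,3,9,5,2,7,11]
j→4 (data[4]=2≤7), i→2 (data[2]=9≥7); i<j, swap → [4,3,2,5,9,7,11]
j→3, i→4; i≥j, return j=3. data = [4,3,2,5,9,7,11]

[4,3,2,5,9,7,11]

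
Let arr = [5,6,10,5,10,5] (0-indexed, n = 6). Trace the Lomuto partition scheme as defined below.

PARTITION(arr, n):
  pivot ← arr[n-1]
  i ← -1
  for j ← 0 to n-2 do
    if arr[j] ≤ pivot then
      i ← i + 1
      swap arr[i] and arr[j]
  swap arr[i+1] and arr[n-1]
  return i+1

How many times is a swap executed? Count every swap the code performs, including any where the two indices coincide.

pivot=5, i=-1
j=0: 5≤5, i=0, swap(0,0) ⇒ [5,6,10,5,10,5]
j=1: 6>5, skip
j=2: 10>5, skip
j=3: 5≤5, i=1, swap(1,3) ⇒ [5,5,10,6,10,5]
j=4: 10>5, skip
swap(2,5) ⇒ [5,5,5,6,10,10]; return 2

3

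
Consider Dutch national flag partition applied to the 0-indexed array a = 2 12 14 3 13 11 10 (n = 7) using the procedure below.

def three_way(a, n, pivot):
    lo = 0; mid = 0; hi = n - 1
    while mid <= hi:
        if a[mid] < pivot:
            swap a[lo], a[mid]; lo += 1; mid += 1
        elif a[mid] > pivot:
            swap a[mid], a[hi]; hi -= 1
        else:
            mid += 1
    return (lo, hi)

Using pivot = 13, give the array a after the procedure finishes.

2 12 10 3 11 13 14

lo=0 mid=0 hi=6
2<13: swap(0,0), lo=1 mid=1 ⇒ 2 12 14 3 13 11 10
12<13: swap(1,1), lo=2 mid=2 ⇒ 2 12 14 3 13 11 10
14>13: swap(2,6), hi=5 ⇒ 2 12 10 3 13 11 14
10<13: swap(2,2), lo=3 mid=3 ⇒ 2 12 10 3 13 11 14
3<13: swap(3,3), lo=4 mid=4 ⇒ 2 12 10 3 13 11 14
13=13: mid=5
11<13: swap(4,5), lo=5 mid=6 ⇒ 2 12 10 3 11 13 14
done. lo=5 hi=5; a=2 12 10 3 11 13 14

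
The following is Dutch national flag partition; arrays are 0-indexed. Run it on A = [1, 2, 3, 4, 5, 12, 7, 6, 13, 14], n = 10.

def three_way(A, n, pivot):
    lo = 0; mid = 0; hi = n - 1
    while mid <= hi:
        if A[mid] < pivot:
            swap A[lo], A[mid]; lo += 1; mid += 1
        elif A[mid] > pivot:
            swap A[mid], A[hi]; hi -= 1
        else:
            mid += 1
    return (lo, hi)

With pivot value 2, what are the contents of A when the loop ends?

[1, 2, 4, 5, 12, 7, 6, 13, 14, 3]

lo=0 mid=0 hi=9
1<2: swap(0,0), lo=1 mid=1 ⇒ [1, 2, 3, 4, 5, 12, 7, 6, 13, 14]
2=2: mid=2
3>2: swap(2,9), hi=8 ⇒ [1, 2, 14, 4, 5, 12, 7, 6, 13, 3]
14>2: swap(2,8), hi=7 ⇒ [1, 2, 13, 4, 5, 12, 7, 6, 14, 3]
13>2: swap(2,7), hi=6 ⇒ [1, 2, 6, 4, 5, 12, 7, 13, 14, 3]
6>2: swap(2,6), hi=5 ⇒ [1, 2, 7, 4, 5, 12, 6, 13, 14, 3]
7>2: swap(2,5), hi=4 ⇒ [1, 2, 12, 4, 5, 7, 6, 13, 14, 3]
12>2: swap(2,4), hi=3 ⇒ [1, 2, 5, 4, 12, 7, 6, 13, 14, 3]
5>2: swap(2,3), hi=2 ⇒ [1, 2, 4, 5, 12, 7, 6, 13, 14, 3]
4>2: swap(2,2), hi=1 ⇒ [1, 2, 4, 5, 12, 7, 6, 13, 14, 3]
done. lo=1 hi=1; A=[1, 2, 4, 5, 12, 7, 6, 13, 14, 3]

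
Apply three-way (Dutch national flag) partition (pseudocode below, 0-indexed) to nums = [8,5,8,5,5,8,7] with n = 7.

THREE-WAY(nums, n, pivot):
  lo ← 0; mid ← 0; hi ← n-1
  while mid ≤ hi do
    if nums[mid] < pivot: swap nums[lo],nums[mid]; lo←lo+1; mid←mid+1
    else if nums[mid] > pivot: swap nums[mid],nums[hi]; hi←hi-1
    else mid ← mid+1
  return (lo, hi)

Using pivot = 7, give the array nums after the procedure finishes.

[5,5,5,7,8,8,8]

lo=0 mid=0 hi=6
8>7: swap(0,6), hi=5 ⇒ [7,5,8,5,5,8,8]
7=7: mid=1
5<7: swap(0,1), lo=1 mid=2 ⇒ [5,7,8,5,5,8,8]
8>7: swap(2,5), hi=4 ⇒ [5,7,8,5,5,8,8]
8>7: swap(2,4), hi=3 ⇒ [5,7,5,5,8,8,8]
5<7: swap(1,2), lo=2 mid=3 ⇒ [5,5,7,5,8,8,8]
5<7: swap(2,3), lo=3 mid=4 ⇒ [5,5,5,7,8,8,8]
done. lo=3 hi=3; nums=[5,5,5,7,8,8,8]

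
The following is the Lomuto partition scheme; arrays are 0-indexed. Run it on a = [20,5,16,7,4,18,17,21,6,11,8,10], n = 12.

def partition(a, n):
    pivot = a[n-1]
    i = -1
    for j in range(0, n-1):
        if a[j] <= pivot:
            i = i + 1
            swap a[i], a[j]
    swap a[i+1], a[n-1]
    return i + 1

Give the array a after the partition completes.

[5,7,4,6,8,10,17,21,20,11,16,18]

pivot=10, i=-1
j=0: 20>10, skip
j=1: 5≤10, i=0, swap(0,1) ⇒ [5,20,16,7,4,18,17,21,6,11,8,10]
j=2: 16>10, skip
j=3: 7≤10, i=1, swap(1,3) ⇒ [5,7,16,20,4,18,17,21,6,11,8,10]
j=4: 4≤10, i=2, swap(2,4) ⇒ [5,7,4,20,16,18,17,21,6,11,8,10]
j=5: 18>10, skip
j=6: 17>10, skip
j=7: 21>10, skip
j=8: 6≤10, i=3, swap(3,8) ⇒ [5,7,4,6,16,18,17,21,20,11,8,10]
j=9: 11>10, skip
j=10: 8≤10, i=4, swap(4,10) ⇒ [5,7,4,6,8,18,17,21,20,11,16,10]
swap(5,11) ⇒ [5,7,4,6,8,10,17,21,20,11,16,18]; return 5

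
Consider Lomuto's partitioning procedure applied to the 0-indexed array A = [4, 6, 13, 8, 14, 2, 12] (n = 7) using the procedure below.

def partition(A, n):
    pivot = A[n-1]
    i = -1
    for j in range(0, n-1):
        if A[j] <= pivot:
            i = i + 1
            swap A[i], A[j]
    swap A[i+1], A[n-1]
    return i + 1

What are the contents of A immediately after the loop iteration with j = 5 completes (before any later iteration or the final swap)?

[4, 6, 8, 2, 14, 13, 12]

pivot=12, i=-1
j=0: 4≤12, i=0, swap(0,0) ⇒ [4, 6, 13, 8, 14, 2, 12]
j=1: 6≤12, i=1, swap(1,1) ⇒ [4, 6, 13, 8, 14, 2, 12]
j=2: 13>12, skip
j=3: 8≤12, i=2, swap(2,3) ⇒ [4, 6, 8, 13, 14, 2, 12]
j=4: 14>12, skip
j=5: 2≤12, i=3, swap(3,5) ⇒ [4, 6, 8, 2, 14, 13, 12]
(after j=5) A = [4, 6, 8, 2, 14, 13, 12]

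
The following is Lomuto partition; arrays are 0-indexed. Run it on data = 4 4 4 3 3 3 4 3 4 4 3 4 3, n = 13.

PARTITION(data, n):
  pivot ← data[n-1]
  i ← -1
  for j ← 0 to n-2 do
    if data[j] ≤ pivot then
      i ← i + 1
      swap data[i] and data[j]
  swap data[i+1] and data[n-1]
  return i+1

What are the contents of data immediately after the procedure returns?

pivot = data[12] = 3; i = -1
j=0: data[0]=4 > 3 → no swap
j=1: data[1]=4 > 3 → no swap
j=2: data[2]=4 > 3 → no swap
j=3: data[3]=3 ≤ 3 → i=0, swap data[0],data[3] → 3 4 4 4 3 3 4 3 4 4 3 4 3
j=4: data[4]=3 ≤ 3 → i=1, swap data[1],data[4] → 3 3 4 4 4 3 4 3 4 4 3 4 3
j=5: data[5]=3 ≤ 3 → i=2, swap data[2],data[5] → 3 3 3 4 4 4 4 3 4 4 3 4 3
j=6: data[6]=4 > 3 → no swap
j=7: data[7]=3 ≤ 3 → i=3, swap data[3],data[7] → 3 3 3 3 4 4 4 4 4 4 3 4 3
j=8: data[8]=4 > 3 → no swap
j=9: data[9]=4 > 3 → no swap
j=10: data[10]=3 ≤ 3 → i=4, swap data[4],data[10] → 3 3 3 3 3 4 4 4 4 4 4 4 3
j=11: data[11]=4 > 3 → no swap
final swap data[5],data[12] → 3 3 3 3 3 3 4 4 4 4 4 4 4; return 5

3 3 3 3 3 3 4 4 4 4 4 4 4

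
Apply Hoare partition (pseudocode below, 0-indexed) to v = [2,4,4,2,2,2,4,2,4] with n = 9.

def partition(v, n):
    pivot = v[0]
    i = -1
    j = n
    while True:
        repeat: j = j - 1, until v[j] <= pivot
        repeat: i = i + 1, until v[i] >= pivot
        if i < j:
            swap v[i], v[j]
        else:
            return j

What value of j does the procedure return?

3

pivot=2
j stops at 7 (2), i stops at 0 (2); swap ⇒ [2,4,4,2,2,2,4,2,4]
j stops at 5 (2), i stops at 1 (4); swap ⇒ [2,2,4,2,2,4,4,2,4]
j stops at 4 (2), i stops at 2 (4); swap ⇒ [2,2,2,2,4,4,4,2,4]
j stops at 3, i stops at 3; i≥j ⇒ return 3. v=[2,2,2,2,4,4,4,2,4]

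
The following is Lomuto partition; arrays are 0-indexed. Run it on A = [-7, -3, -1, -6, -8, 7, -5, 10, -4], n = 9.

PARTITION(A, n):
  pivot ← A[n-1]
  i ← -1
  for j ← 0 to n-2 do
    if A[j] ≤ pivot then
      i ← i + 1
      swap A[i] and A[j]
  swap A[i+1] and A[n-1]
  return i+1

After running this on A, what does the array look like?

[-7, -6, -8, -5, -4, 7, -3, 10, -1]

pivot = A[8] = -4; i = -1
j=0: A[0]=-7 ≤ -4 → i=0, swap A[0],A[0] (no change) → [-7, -3, -1, -6, -8, 7, -5, 10, -4]
j=1: A[1]=-3 > -4 → no swap
j=2: A[2]=-1 > -4 → no swap
j=3: A[3]=-6 ≤ -4 → i=1, swap A[1],A[3] → [-7, -6, -1, -3, -8, 7, -5, 10, -4]
j=4: A[4]=-8 ≤ -4 → i=2, swap A[2],A[4] → [-7, -6, -8, -3, -1, 7, -5, 10, -4]
j=5: A[5]=7 > -4 → no swap
j=6: A[6]=-5 ≤ -4 → i=3, swap A[3],A[6] → [-7, -6, -8, -5, -1, 7, -3, 10, -4]
j=7: A[7]=10 > -4 → no swap
final swap A[4],A[8] → [-7, -6, -8, -5, -4, 7, -3, 10, -1]; return 4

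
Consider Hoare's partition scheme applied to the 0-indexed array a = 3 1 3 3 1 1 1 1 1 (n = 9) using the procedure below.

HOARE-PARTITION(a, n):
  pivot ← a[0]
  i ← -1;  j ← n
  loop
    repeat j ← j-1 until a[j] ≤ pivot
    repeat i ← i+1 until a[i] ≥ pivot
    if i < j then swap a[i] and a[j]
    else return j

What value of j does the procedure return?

5

pivot = a[0] = 3; i = -1, j = 9
j→8 (a[8]=1≤3), i→0 (a[0]=3≥3); i<j, swap → 1 1 3 3 1 1 1 1 3
j→7 (a[7]=1≤3), i→2 (a[2]=3≥3); i<j, swap → 1 1 1 3 1 1 1 3 3
j→6 (a[6]=1≤3), i→3 (a[3]=3≥3); i<j, swap → 1 1 1 1 1 1 3 3 3
j→5, i→6; i≥j, return j=5. a = 1 1 1 1 1 1 3 3 3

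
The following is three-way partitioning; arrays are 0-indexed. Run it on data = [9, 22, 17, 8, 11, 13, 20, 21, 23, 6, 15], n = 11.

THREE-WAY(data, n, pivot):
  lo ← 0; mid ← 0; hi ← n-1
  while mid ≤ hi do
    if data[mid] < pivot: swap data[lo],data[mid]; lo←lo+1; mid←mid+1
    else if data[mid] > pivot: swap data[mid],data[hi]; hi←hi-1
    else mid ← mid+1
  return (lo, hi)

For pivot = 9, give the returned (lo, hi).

(2, 2)

pivot = 9; lo=0, mid=0, hi=10
data[mid]=9=9: mid=1
data[mid]=22>9: swap data[1],data[10]; hi=9 → [9, 15, 17, 8, 11, 13, 20, 21, 23, 6, 22]
data[mid]=15>9: swap data[1],data[9]; hi=8 → [9, 6, 17, 8, 11, 13, 20, 21, 23, 15, 22]
data[mid]=6<9: swap data[0],data[1]; lo=1,mid=2 → [6, 9, 17, 8, 11, 13, 20, 21, 23, 15, 22]
data[mid]=17>9: swap data[2],data[8]; hi=7 → [6, 9, 23, 8, 11, 13, 20, 21, 17, 15, 22]
data[mid]=23>9: swap data[2],data[7]; hi=6 → [6, 9, 21, 8, 11, 13, 20, 23, 17, 15, 22]
data[mid]=21>9: swap data[2],data[6]; hi=5 → [6, 9, 20, 8, 11, 13, 21, 23, 17, 15, 22]
data[mid]=20>9: swap data[2],data[5]; hi=4 → [6, 9, 13, 8, 11, 20, 21, 23, 17, 15, 22]
data[mid]=13>9: swap data[2],data[4]; hi=3 → [6, 9, 11, 8, 13, 20, 21, 23, 17, 15, 22]
data[mid]=11>9: swap data[2],data[3]; hi=2 → [6, 9, 8, 11, 13, 20, 21, 23, 17, 15, 22]
data[mid]=8<9: swap data[1],data[2]; lo=2,mid=3 → [6, 8, 9, 11, 13, 20, 21, 23, 17, 15, 22]
end: lo=2, hi=2; data = [6, 8, 9, 11, 13, 20, 21, 23, 17, 15, 22]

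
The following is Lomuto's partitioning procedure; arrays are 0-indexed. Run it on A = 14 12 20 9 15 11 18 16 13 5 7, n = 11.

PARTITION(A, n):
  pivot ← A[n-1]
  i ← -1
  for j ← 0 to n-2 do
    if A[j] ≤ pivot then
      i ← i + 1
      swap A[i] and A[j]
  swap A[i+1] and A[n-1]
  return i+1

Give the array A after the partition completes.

pivot = A[10] = 7; i = -1
j=0: A[0]=14 > 7 → no swap
j=1: A[1]=12 > 7 → no swap
j=2: A[2]=20 > 7 → no swap
j=3: A[3]=9 > 7 → no swap
j=4: A[4]=15 > 7 → no swap
j=5: A[5]=11 > 7 → no swap
j=6: A[6]=18 > 7 → no swap
j=7: A[7]=16 > 7 → no swap
j=8: A[8]=13 > 7 → no swap
j=9: A[9]=5 ≤ 7 → i=0, swap A[0],A[9] → 5 12 20 9 15 11 18 16 13 14 7
final swap A[1],A[10] → 5 7 20 9 15 11 18 16 13 14 12; return 1

5 7 20 9 15 11 18 16 13 14 12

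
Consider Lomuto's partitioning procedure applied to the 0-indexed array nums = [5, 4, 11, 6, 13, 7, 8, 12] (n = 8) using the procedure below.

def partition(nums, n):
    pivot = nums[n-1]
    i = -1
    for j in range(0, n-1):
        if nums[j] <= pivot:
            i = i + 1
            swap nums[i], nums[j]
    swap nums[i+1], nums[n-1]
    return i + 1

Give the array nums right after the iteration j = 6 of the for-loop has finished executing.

pivot = nums[7] = 12; i = -1
j=0: nums[0]=5 ≤ 12 → i=0, swap nums[0],nums[0] (no change) → [5, 4, 11, 6, 13, 7, 8, 12]
j=1: nums[1]=4 ≤ 12 → i=1, swap nums[1],nums[1] (no change) → [5, 4, 11, 6, 13, 7, 8, 12]
j=2: nums[2]=11 ≤ 12 → i=2, swap nums[2],nums[2] (no change) → [5, 4, 11, 6, 13, 7, 8, 12]
j=3: nums[3]=6 ≤ 12 → i=3, swap nums[3],nums[3] (no change) → [5, 4, 11, 6, 13, 7, 8, 12]
j=4: nums[4]=13 > 12 → no swap
j=5: nums[5]=7 ≤ 12 → i=4, swap nums[4],nums[5] → [5, 4, 11, 6, 7, 13, 8, 12]
j=6: nums[6]=8 ≤ 12 → i=5, swap nums[5],nums[6] → [5, 4, 11, 6, 7, 8, 13, 12]
(after j=6) nums = [5, 4, 11, 6, 7, 8, 13, 12]

[5, 4, 11, 6, 7, 8, 13, 12]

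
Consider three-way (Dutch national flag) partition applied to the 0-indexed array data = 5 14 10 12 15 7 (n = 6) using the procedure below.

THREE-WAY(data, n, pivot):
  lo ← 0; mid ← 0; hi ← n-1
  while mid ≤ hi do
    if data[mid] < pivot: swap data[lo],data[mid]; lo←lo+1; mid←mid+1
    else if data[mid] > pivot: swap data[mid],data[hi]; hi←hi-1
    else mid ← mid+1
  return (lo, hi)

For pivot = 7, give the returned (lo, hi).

(1, 1)

pivot = 7; lo=0, mid=0, hi=5
data[mid]=5<7: swap data[0],data[0]; lo=1,mid=1 → 5 14 10 12 15 7
data[mid]=14>7: swap data[1],data[5]; hi=4 → 5 7 10 12 15 14
data[mid]=7=7: mid=2
data[mid]=10>7: swap data[2],data[4]; hi=3 → 5 7 15 12 10 14
data[mid]=15>7: swap data[2],data[3]; hi=2 → 5 7 12 15 10 14
data[mid]=12>7: swap data[2],data[2]; hi=1 → 5 7 12 15 10 14
end: lo=1, hi=1; data = 5 7 12 15 10 14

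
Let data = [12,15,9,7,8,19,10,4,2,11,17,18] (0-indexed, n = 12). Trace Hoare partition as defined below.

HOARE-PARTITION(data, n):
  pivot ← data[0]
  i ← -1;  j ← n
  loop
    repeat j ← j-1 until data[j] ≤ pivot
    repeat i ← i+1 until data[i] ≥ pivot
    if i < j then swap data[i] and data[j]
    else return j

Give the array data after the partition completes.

[11,2,9,7,8,4,10,19,15,12,17,18]

pivot = data[0] = 12; i = -1, j = 12
j→9 (data[9]=11≤12), i→0 (data[0]=12≥12); i<j, swap → [11,15,9,7,8,19,10,4,2,12,17,18]
j→8 (data[8]=2≤12), i→1 (data[1]=15≥12); i<j, swap → [11,2,9,7,8,19,10,4,15,12,17,18]
j→7 (data[7]=4≤12), i→5 (data[5]=19≥12); i<j, swap → [11,2,9,7,8,4,10,19,15,12,17,18]
j→6, i→7; i≥j, return j=6. data = [11,2,9,7,8,4,10,19,15,12,17,18]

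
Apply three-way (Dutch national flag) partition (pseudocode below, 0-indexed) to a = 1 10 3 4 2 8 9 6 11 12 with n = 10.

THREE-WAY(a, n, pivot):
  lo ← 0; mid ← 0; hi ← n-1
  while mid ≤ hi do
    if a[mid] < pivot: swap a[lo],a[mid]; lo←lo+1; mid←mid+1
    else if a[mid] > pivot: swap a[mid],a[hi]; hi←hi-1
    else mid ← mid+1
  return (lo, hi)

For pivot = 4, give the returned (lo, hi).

(3, 3)

lo=0 mid=0 hi=9
1<4: swap(0,0), lo=1 mid=1 ⇒ 1 10 3 4 2 8 9 6 11 12
10>4: swap(1,9), hi=8 ⇒ 1 12 3 4 2 8 9 6 11 10
12>4: swap(1,8), hi=7 ⇒ 1 11 3 4 2 8 9 6 12 10
11>4: swap(1,7), hi=6 ⇒ 1 6 3 4 2 8 9 11 12 10
6>4: swap(1,6), hi=5 ⇒ 1 9 3 4 2 8 6 11 12 10
9>4: swap(1,5), hi=4 ⇒ 1 8 3 4 2 9 6 11 12 10
8>4: swap(1,4), hi=3 ⇒ 1 2 3 4 8 9 6 11 12 10
2<4: swap(1,1), lo=2 mid=2 ⇒ 1 2 3 4 8 9 6 11 12 10
3<4: swap(2,2), lo=3 mid=3 ⇒ 1 2 3 4 8 9 6 11 12 10
4=4: mid=4
done. lo=3 hi=3; a=1 2 3 4 8 9 6 11 12 10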